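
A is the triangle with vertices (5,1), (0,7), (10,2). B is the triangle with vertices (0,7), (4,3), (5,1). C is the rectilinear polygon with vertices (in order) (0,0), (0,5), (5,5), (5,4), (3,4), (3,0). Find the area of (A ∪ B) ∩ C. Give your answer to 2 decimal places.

The region (A ∪ B) ∩ C is the polygon with vertices (5,4.5), (5,4), (3,4), (3,3.4), (1.667,5), (4,5).
By the shoelace formula its area is 2.82.

2.82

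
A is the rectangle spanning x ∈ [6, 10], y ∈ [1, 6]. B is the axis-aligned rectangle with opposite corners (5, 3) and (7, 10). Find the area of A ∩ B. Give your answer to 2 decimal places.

3.00

|A∩B|: x∈[6,7], y∈[3,6] → 1·3 = 3.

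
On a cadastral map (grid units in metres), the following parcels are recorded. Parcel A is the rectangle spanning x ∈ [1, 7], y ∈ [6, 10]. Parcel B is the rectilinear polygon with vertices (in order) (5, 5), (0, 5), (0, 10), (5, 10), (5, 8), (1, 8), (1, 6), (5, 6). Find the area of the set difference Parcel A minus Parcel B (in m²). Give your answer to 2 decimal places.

|Parcel A| = 24, |Parcel A∩Parcel B| = 8.
|Parcel A ∖ Parcel B| = |Parcel A| − |Parcel A∩Parcel B| = 24 − 8 = 16.00.

16.00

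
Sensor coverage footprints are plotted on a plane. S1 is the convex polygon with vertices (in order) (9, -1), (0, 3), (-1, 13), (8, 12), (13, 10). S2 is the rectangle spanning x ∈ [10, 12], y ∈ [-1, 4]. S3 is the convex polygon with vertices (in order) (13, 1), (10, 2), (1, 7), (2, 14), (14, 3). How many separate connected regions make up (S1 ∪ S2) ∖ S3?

(S1 ∪ S2) ∖ S3 splits into 2 disjoint pieces (area 56.5833, area 26.5154).

2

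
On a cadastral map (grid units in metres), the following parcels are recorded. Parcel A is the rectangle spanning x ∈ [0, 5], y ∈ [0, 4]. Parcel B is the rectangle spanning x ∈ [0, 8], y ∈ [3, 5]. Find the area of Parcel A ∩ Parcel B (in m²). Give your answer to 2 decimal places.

|Parcel A∩Parcel B|: x∈[0,5], y∈[3,4] → 5·1 = 5.

5.00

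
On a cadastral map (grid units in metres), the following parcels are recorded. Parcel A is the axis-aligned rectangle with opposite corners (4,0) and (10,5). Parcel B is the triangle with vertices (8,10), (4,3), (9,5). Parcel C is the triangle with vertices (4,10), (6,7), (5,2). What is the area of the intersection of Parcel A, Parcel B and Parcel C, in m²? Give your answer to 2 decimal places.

0.94

The intersection is the polygon with vertices (4.833,3.333), (4.718,4.256), (5.143,5), (5.6,5), (5.304,3.522).
By the shoelace formula its area is 0.94.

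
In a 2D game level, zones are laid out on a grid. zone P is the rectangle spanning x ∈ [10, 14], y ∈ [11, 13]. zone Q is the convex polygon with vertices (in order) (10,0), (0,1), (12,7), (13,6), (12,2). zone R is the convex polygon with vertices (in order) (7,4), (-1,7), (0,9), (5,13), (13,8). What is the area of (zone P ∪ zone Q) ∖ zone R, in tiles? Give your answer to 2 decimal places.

|zone P ∪ zone Q| = 51.5.
|(zone P ∪ zone Q) ∩ zone R| = 0.8929.
|(zone P ∪ zone Q) ∖ zone R| = 51.5 − 0.8929 = 50.61.

50.61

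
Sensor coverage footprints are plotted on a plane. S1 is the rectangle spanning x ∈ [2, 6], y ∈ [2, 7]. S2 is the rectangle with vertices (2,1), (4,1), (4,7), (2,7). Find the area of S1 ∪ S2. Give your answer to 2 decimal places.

By inclusion–exclusion:
Individual areas: |S1| = 20, |S2| = 12.
|S1∩S2|: x∈[2,4], y∈[2,7] → 2·5 = 10.
|S1 ∪ S2| = 32 − 10 = 22.00.

22.00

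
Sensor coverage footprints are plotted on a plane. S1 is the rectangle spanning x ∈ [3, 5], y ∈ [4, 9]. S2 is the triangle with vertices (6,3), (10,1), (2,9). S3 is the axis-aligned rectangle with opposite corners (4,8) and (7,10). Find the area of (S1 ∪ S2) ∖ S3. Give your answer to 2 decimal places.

|S1 ∪ S2| = 16.
|(S1 ∪ S2) ∩ S3| = 1.
|(S1 ∪ S2) ∖ S3| = 16 − 1 = 15.00.

15.00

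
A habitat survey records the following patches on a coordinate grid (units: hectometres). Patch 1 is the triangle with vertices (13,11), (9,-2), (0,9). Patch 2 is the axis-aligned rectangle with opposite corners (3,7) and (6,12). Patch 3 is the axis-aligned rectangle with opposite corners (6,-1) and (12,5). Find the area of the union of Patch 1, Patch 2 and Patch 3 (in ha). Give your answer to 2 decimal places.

By inclusion–exclusion:
Individual areas: |Patch 1| = 80.5, |Patch 2| = 15, |Patch 3| = 36.
|Patch 1∩Patch 2| = 8.0769.
|Patch 1∩Patch 3| = 22.4755.
|Patch 2∩Patch 3| = 0 (no overlap).
|Patch 1∩Patch 2∩Patch 3| = 0.
|Patch 1 ∪ Patch 2 ∪ Patch 3| = 131.5 − 30.5524 + 0 = 100.95.

100.95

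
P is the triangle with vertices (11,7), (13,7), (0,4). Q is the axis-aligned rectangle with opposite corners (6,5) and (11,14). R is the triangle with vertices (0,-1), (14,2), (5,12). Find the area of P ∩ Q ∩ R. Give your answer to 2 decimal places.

The intersection is the polygon with vertices (6,5.636), (9.796,6.671), (10.102,6.331), (6,5.385).
By the shoelace formula its area is 1.32.

1.32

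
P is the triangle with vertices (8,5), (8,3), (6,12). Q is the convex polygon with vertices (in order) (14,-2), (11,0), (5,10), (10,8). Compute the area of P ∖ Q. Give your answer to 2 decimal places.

0.93

|P| = 2, |P∩Q| = 1.0675.
|P ∖ Q| = |P| − |P∩Q| = 2 − 1.0675 = 0.93.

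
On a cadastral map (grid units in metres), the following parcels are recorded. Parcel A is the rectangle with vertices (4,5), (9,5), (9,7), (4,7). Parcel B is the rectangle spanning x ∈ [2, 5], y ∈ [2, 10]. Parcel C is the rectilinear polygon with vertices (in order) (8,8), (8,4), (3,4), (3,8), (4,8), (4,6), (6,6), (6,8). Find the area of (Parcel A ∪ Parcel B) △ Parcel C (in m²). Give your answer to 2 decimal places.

|Parcel A ∪ Parcel B| = 32.
|(Parcel A ∪ Parcel B) ∩ Parcel C| = 11.
|(Parcel A ∪ Parcel B) △ Parcel C| = 32 + 16 − 22 = 26.00.

26.00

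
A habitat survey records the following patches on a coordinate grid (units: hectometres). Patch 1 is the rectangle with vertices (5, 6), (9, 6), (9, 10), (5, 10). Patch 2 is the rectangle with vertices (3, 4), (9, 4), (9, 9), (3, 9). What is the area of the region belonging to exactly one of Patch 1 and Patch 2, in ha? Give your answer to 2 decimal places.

|Patch 1∩Patch 2|: x∈[5,9], y∈[6,9] → 4·3 = 12.
|Patch 1 △ Patch 2| = |Patch 1| + |Patch 2| − 2·|Patch 1∩Patch 2| = 16 + 30 − 24 = 22.00.

22.00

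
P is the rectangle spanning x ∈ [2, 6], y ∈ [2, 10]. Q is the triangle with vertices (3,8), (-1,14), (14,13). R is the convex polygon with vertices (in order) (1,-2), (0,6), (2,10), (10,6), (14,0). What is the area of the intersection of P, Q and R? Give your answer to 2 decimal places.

The intersection is the polygon with vertices (3,8), (2,9.5), (2,10), (4.571,8.714).
By the shoelace formula its area is 2.18.

2.18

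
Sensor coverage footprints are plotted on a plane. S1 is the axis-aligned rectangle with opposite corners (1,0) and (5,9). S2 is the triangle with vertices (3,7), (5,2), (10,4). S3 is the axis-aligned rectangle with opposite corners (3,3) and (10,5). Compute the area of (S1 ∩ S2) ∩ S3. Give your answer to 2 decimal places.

1.60

The region (S1 ∩ S2) ∩ S3 is the polygon with vertices (3.8,5), (5,5), (5,3), (4.6,3).
By the shoelace formula its area is 1.60.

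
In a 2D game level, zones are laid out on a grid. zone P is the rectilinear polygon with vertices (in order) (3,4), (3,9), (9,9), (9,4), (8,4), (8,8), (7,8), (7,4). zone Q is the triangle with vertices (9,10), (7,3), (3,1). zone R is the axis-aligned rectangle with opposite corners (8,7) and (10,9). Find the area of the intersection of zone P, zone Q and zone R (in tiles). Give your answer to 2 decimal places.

The intersection is the polygon with vertices (8.143,7), (8,7), (8,8), (8,8.5), (8.333,9), (8.714,9).
By the shoelace formula its area is 0.77.

0.77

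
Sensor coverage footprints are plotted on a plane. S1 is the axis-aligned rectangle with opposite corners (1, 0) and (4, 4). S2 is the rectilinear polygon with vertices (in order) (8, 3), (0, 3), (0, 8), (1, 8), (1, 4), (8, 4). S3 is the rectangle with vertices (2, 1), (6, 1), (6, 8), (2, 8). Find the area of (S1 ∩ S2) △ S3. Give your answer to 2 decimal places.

27.00

|S1 ∩ S2| = 3.
|(S1 ∩ S2) ∩ S3| = 2.
|(S1 ∩ S2) △ S3| = 3 + 28 − 4 = 27.00.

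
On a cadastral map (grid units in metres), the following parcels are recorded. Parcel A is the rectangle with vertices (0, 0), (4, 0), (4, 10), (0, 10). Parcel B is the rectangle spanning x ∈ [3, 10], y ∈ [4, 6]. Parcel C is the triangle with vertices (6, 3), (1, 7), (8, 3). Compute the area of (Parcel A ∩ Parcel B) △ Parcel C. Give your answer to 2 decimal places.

4.86

|Parcel A ∩ Parcel B| = 2.
|(Parcel A ∩ Parcel B) ∩ Parcel C| = 0.5714.
|(Parcel A ∩ Parcel B) △ Parcel C| = 2 + 4 − 1.1429 = 4.86.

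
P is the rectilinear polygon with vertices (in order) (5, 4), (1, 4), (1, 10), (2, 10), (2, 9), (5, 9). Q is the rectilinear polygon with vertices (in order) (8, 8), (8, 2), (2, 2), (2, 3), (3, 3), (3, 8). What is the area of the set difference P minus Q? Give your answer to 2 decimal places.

|P| = 21, |P∩Q| = 8.
|P ∖ Q| = |P| − |P∩Q| = 21 − 8 = 13.00.

13.00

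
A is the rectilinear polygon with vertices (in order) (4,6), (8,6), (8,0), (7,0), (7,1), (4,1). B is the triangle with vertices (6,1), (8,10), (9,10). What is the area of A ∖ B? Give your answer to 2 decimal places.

|A| = 21, |A∩B| = 1.3889.
|A ∖ B| = |A| − |A∩B| = 21 − 1.3889 = 19.61.

19.61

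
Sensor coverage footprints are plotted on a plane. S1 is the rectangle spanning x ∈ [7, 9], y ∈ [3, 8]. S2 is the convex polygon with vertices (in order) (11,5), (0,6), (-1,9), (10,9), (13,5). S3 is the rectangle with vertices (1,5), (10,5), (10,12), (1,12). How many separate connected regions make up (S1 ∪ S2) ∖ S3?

(S1 ∪ S2) ∖ S3 splits into 3 disjoint pieces (area 4, area 4.5455, area 5.9545).

3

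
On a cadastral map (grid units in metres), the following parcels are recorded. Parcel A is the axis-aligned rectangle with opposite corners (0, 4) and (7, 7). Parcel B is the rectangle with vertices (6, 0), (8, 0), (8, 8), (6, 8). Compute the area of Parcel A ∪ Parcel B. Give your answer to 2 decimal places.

By inclusion–exclusion:
Individual areas: |Parcel A| = 21, |Parcel B| = 16.
|Parcel A∩Parcel B|: x∈[6,7], y∈[4,7] → 1·3 = 3.
|Parcel A ∪ Parcel B| = 37 − 3 = 34.00.

34.00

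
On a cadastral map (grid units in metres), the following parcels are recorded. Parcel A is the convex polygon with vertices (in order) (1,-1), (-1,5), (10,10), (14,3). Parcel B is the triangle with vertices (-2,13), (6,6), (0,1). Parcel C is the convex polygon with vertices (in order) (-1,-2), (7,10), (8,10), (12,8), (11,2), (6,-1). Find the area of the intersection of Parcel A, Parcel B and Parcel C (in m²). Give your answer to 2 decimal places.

3.37

The intersection is the polygon with vertices (6,6), (2.25,2.875), (4.947,6.921).
By the shoelace formula its area is 3.37.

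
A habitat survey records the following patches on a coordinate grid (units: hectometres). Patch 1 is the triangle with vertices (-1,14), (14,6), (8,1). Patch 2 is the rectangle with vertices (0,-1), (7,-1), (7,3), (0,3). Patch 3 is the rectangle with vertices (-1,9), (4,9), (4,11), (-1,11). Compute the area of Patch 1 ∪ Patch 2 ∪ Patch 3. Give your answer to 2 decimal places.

By inclusion–exclusion:
Individual areas: |Patch 1| = 61.5, |Patch 2| = 28, |Patch 3| = 10.
|Patch 1∩Patch 2| = 0.1068.
|Patch 1∩Patch 3| = 4.4615.
|Patch 2∩Patch 3| = 0 (no overlap).
|Patch 1∩Patch 2∩Patch 3| = 0.
|Patch 1 ∪ Patch 2 ∪ Patch 3| = 99.5 − 4.5684 + 0 = 94.93.

94.93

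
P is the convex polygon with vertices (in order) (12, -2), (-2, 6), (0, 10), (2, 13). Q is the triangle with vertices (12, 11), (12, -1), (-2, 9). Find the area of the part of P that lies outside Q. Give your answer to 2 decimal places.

33.56

|P| = 66, |P∩Q| = 32.4364.
|P ∖ Q| = |P| − |P∩Q| = 66 − 32.4364 = 33.56.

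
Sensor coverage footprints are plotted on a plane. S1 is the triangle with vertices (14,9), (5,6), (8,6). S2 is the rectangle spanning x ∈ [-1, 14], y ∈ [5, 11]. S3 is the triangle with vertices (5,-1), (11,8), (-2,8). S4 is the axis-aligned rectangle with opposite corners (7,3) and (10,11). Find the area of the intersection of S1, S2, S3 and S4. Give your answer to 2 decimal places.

The intersection is the polygon with vertices (10,7.667), (10,7), (8,6), (7,6), (7,6.667).
By the shoelace formula its area is 2.50.

2.50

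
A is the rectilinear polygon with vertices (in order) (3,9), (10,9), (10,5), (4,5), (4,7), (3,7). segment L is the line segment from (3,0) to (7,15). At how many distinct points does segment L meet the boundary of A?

2

The segment meets the boundary at (5.4,9), (4.333,5).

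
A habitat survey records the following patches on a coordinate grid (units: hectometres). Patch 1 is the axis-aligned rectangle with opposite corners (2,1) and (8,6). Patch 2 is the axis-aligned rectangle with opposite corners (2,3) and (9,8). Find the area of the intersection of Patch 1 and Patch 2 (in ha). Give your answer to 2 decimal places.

18.00

|Patch 1∩Patch 2|: x∈[2,8], y∈[3,6] → 6·3 = 18.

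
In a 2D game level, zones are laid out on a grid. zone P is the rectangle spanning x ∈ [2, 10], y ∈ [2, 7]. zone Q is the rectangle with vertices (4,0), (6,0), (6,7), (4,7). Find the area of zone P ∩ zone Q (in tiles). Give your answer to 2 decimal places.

10.00

|zone P∩zone Q|: x∈[4,6], y∈[2,7] → 2·5 = 10.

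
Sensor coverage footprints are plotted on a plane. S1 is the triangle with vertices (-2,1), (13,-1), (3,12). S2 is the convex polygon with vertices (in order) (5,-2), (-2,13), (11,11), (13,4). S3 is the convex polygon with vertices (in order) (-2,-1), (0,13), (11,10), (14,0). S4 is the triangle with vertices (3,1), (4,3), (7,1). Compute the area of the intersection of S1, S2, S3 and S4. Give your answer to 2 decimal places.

The intersection is the polygon with vertices (3.31,1.621), (4,3), (7,1), (3.6,1).
By the shoelace formula its area is 3.81.

3.81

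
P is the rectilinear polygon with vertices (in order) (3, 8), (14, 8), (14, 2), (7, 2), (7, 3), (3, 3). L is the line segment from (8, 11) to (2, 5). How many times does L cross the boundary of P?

The segment meets the boundary at (3,6), (5,8).

2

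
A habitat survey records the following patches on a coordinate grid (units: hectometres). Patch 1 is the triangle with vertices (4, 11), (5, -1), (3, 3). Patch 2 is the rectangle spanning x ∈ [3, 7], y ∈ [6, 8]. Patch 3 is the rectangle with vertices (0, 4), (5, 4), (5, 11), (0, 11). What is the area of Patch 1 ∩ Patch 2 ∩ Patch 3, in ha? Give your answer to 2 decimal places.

The intersection is the polygon with vertices (3.375,6), (3.625,8), (4.25,8), (4.417,6).
By the shoelace formula its area is 1.67.

1.67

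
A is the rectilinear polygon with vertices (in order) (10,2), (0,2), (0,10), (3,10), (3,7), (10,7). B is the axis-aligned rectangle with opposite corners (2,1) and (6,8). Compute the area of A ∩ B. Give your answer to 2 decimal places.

The intersection is the polygon with vertices (2,2), (2,8), (3,8), (3,7), (6,7), (6,2).
By the shoelace formula its area is 21.00.

21.00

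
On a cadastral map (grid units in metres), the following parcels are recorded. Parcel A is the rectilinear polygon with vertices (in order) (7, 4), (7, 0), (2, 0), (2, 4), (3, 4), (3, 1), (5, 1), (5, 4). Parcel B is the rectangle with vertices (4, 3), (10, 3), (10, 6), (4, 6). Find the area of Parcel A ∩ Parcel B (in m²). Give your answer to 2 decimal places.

2.00

The intersection is the polygon with vertices (7,3), (5,3), (5,4), (7,4).
By the shoelace formula its area is 2.00.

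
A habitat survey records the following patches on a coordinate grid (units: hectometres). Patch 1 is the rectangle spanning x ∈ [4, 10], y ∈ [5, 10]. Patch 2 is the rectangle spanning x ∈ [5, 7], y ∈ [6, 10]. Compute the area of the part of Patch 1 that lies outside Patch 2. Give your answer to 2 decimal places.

22.00

|Patch 1∩Patch 2|: x∈[5,7], y∈[6,10] → 2·4 = 8.
|Patch 1| = 30.
|Patch 1 ∖ Patch 2| = |Patch 1| − |Patch 1∩Patch 2| = 30 − 8 = 22.00.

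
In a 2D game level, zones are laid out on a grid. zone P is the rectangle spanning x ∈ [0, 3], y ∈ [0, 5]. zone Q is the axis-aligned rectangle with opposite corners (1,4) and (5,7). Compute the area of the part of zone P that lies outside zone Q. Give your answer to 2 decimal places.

|zone P∩zone Q|: x∈[1,3], y∈[4,5] → 2·1 = 2.
|zone P| = 15.
|zone P ∖ zone Q| = |zone P| − |zone P∩zone Q| = 15 − 2 = 13.00.

13.00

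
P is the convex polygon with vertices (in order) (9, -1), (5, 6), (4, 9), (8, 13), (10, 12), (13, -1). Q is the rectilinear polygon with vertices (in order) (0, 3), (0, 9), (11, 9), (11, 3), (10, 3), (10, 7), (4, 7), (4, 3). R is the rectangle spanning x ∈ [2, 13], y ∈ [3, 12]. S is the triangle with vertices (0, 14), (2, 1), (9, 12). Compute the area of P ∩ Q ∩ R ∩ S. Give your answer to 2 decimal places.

4.24

The intersection is the polygon with vertices (4.667,7), (4,9), (7.091,9), (5.818,7).
By the shoelace formula its area is 4.24.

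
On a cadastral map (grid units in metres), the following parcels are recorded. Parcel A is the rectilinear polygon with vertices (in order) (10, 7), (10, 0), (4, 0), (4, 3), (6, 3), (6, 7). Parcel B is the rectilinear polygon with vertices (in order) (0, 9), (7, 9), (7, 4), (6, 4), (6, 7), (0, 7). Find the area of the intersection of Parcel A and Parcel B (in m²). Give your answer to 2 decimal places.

The intersection is the polygon with vertices (6,7), (7,7), (7,4), (6,4).
By the shoelace formula its area is 3.00.

3.00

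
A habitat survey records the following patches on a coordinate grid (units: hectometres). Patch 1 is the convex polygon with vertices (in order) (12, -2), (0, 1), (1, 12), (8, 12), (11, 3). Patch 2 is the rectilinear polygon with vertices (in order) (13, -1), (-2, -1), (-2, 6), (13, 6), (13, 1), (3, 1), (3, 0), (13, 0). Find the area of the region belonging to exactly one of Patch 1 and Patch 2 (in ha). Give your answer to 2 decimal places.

|Patch 1| = 119.5, |Patch 2| = 95, |Patch 1∩Patch 2| = 59.5886.
|Patch 1 △ Patch 2| = |Patch 1| + |Patch 2| − 2·|Patch 1∩Patch 2| = 119.5 + 95 − 119.1773 = 95.32.

95.32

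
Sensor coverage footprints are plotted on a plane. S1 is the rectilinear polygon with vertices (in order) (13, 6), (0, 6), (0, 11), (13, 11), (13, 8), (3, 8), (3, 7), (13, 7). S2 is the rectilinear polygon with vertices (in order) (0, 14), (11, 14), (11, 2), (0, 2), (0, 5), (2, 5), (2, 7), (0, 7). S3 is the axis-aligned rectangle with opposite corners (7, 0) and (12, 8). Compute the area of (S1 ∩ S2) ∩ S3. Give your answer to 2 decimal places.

|S1 ∩ S2| = 45.
|(S1 ∩ S2) ∩ S3| = 4.00.

4.00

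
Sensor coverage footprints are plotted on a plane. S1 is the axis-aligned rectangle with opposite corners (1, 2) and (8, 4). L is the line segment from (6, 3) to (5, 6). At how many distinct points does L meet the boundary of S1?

1

The segment meets the boundary at (5.667,4).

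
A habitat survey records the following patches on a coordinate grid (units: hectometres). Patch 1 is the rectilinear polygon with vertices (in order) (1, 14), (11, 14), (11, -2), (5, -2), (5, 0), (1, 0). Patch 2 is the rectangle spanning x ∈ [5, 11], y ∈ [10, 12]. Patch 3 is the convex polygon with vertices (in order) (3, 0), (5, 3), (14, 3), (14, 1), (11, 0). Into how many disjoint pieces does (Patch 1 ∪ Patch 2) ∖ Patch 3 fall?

2

(Patch 1 ∪ Patch 2) ∖ Patch 3 splits into 2 disjoint pieces (area 119, area 12).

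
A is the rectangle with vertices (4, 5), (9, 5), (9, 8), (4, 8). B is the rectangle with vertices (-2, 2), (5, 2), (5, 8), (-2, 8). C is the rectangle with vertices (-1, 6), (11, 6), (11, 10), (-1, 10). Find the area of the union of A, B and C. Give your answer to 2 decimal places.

By inclusion–exclusion:
Individual areas: |A| = 15, |B| = 42, |C| = 48.
|A∩B|: x∈[4,5], y∈[5,8] → 1·3 = 3.
|A∩C|: x∈[4,9], y∈[6,8] → 5·2 = 10.
|B∩C|: x∈[-1,5], y∈[6,8] → 6·2 = 12.
|A∩B∩C| = 2.
|A ∪ B ∪ C| = 105 − 25 + 2 = 82.00.

82.00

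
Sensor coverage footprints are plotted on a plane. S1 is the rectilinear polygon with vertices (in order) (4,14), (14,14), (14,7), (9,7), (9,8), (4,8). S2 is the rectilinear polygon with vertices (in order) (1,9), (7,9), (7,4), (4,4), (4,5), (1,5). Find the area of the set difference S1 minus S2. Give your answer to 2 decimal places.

|S1| = 65, |S1∩S2| = 3.
|S1 ∖ S2| = |S1| − |S1∩S2| = 65 − 3 = 62.00.

62.00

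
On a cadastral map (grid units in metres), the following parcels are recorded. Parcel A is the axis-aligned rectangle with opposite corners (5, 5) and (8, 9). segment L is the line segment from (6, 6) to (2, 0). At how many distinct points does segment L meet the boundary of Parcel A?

The segment meets the boundary at (5.333,5).

1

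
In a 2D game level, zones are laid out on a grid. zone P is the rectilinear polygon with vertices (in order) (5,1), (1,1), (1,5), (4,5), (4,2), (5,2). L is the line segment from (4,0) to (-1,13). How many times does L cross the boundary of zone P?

The segment meets the boundary at (2.077,5), (3.615,1).

2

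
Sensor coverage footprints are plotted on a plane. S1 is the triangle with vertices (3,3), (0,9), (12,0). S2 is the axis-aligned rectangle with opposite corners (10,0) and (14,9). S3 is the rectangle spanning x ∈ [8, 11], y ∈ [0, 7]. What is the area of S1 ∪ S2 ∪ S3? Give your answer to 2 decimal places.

By inclusion–exclusion:
Individual areas: |S1| = 22.5, |S2| = 36, |S3| = 21.
|S1∩S2| = 0.8333.
|S1∩S3| = 3.125.
|S2∩S3|: x∈[10,11], y∈[0,7] → 1·7 = 7.
|S1∩S2∩S3| = 0.625.
|S1 ∪ S2 ∪ S3| = 79.5 − 10.9583 + 0.625 = 69.17.

69.17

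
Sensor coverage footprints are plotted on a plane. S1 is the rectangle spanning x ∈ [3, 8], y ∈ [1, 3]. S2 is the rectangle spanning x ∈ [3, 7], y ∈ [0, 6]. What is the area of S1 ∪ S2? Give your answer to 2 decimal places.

By inclusion–exclusion:
Individual areas: |S1| = 10, |S2| = 24.
|S1∩S2|: x∈[3,7], y∈[1,3] → 4·2 = 8.
|S1 ∪ S2| = 34 − 8 = 26.00.

26.00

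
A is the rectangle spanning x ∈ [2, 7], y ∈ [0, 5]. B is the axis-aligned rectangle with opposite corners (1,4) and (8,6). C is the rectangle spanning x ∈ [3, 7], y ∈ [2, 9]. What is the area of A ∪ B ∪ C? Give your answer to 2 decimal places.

By inclusion–exclusion:
Individual areas: |A| = 25, |B| = 14, |C| = 28.
|A∩B|: x∈[2,7], y∈[4,5] → 5·1 = 5.
|A∩C|: x∈[3,7], y∈[2,5] → 4·3 = 12.
|B∩C|: x∈[3,7], y∈[4,6] → 4·2 = 8.
|A∩B∩C| = 4.
|A ∪ B ∪ C| = 67 − 25 + 4 = 46.00.

46.00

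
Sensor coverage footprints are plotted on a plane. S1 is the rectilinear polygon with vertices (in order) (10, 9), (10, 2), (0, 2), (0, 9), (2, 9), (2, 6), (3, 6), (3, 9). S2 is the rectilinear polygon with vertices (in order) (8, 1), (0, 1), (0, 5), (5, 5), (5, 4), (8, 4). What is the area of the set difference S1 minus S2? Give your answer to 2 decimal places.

46.00

|S1| = 67, |S1∩S2| = 21.
|S1 ∖ S2| = |S1| − |S1∩S2| = 67 − 21 = 46.00.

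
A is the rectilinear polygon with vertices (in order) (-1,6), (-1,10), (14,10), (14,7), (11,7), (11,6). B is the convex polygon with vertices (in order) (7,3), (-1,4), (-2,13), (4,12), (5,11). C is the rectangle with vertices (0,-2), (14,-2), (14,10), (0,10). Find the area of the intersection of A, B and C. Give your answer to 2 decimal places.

The intersection is the polygon with vertices (5.25,10), (6.25,6), (0,6), (0,10).
By the shoelace formula its area is 23.00.

23.00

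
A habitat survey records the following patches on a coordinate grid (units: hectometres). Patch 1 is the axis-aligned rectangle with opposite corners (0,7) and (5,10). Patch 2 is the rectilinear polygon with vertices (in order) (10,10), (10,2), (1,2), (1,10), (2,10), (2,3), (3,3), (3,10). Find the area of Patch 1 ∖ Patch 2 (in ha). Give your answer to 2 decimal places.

|Patch 1| = 15, |Patch 1∩Patch 2| = 9.
|Patch 1 ∖ Patch 2| = |Patch 1| − |Patch 1∩Patch 2| = 15 − 9 = 6.00.

6.00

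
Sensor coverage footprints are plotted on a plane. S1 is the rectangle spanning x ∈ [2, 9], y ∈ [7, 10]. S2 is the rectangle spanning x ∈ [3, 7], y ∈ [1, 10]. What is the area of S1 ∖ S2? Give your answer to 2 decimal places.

|S1∩S2|: x∈[3,7], y∈[7,10] → 4·3 = 12.
|S1| = 21.
|S1 ∖ S2| = |S1| − |S1∩S2| = 21 − 12 = 9.00.

9.00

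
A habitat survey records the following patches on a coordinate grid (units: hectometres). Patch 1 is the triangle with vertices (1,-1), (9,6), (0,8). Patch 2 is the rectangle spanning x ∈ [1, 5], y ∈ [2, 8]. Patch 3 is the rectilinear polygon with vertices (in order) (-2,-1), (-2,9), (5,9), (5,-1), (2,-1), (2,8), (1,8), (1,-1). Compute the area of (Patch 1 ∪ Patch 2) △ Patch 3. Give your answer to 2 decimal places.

|Patch 1 ∪ Patch 2| = 42.3095.
|(Patch 1 ∪ Patch 2) ∩ Patch 3| = 24.9692.
|(Patch 1 ∪ Patch 2) △ Patch 3| = 42.3095 + 61 − 49.9385 = 53.37.

53.37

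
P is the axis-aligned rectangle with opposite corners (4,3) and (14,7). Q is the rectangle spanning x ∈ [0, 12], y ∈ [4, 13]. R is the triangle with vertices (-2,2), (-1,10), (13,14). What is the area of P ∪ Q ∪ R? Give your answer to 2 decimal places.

135.77

By inclusion–exclusion:
Individual areas: |P| = 40, |Q| = 108, |R| = 54.
|P∩Q|: x∈[4,12], y∈[4,7] → 8·3 = 24.
|P∩R| = 0.025.
|Q∩R| = 42.2321.
|P∩Q∩R| = 0.025.
|P ∪ Q ∪ R| = 202 − 66.2571 + 0.025 = 135.77.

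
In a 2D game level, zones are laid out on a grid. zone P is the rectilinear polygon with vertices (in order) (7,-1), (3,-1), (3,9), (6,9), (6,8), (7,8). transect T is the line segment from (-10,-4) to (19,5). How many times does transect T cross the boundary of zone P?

The segment meets the boundary at (7,1.276), (3,0.034).

2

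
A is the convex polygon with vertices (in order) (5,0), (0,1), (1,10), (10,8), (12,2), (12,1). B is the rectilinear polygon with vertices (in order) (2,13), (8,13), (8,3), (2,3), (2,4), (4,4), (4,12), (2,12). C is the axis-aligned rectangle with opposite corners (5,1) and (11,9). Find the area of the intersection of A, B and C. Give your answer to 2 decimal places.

The intersection is the polygon with vertices (8,3), (5,3), (5,9), (5.5,9), (8,8.444).
By the shoelace formula its area is 17.31.

17.31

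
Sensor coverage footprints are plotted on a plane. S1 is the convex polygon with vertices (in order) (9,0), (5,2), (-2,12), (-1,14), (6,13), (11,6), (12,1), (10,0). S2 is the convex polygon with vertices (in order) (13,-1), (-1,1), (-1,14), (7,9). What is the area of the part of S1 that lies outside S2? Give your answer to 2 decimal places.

|S1| = 104.5, |S1∩S2| = 73.478.
|S1 ∖ S2| = |S1| − |S1∩S2| = 104.5 − 73.478 = 31.02.

31.02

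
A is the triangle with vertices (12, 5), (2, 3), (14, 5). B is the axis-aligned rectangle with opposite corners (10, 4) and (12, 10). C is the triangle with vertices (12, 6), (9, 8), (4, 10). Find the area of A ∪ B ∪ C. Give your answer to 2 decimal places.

By inclusion–exclusion:
Individual areas: |A| = 2, |B| = 12, |C| = 2.
|A∩B| = 0.6.
|A∩C| = 0.
|B∩C| = 0.3333.
|A∩B∩C| = 0.
|A ∪ B ∪ C| = 16 − 0.9333 + 0 = 15.07.

15.07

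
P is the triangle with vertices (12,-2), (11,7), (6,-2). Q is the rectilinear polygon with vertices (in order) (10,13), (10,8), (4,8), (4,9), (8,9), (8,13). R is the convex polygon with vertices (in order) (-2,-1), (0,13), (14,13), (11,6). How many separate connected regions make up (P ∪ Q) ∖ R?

(P ∪ Q) ∖ R is a single connected region.

1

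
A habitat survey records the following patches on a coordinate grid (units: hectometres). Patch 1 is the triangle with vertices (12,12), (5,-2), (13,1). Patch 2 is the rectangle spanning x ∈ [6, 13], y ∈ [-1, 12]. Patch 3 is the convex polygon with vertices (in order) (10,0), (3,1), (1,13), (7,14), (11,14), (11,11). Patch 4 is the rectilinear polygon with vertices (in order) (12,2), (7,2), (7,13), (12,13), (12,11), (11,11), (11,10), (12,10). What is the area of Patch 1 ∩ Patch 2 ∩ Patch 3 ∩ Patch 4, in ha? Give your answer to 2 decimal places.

12.37

The intersection is the polygon with vertices (10.182,2), (7,2), (10.889,9.778).
By the shoelace formula its area is 12.37.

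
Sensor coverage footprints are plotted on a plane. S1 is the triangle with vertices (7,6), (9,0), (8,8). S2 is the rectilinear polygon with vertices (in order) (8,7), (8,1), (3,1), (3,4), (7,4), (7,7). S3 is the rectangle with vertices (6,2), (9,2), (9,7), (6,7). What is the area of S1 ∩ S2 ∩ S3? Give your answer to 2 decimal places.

2.25

The intersection is the polygon with vertices (7.5,7), (8,7), (8,3), (7,6).
By the shoelace formula its area is 2.25.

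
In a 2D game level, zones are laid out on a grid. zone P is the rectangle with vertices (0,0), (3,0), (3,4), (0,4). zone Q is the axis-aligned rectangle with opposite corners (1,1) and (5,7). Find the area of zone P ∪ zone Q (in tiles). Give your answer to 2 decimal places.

30.00

By inclusion–exclusion:
Individual areas: |zone P| = 12, |zone Q| = 24.
|zone P∩zone Q|: x∈[1,3], y∈[1,4] → 2·3 = 6.
|zone P ∪ zone Q| = 36 − 6 = 30.00.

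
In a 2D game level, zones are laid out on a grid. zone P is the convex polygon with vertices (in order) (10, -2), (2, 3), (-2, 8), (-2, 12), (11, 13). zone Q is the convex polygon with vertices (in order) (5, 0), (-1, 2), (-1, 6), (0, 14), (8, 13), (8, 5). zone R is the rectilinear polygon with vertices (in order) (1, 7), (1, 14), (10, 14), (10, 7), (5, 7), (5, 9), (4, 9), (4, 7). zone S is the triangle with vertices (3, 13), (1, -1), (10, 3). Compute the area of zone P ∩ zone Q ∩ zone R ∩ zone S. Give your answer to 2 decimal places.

13.02

The intersection is the polygon with vertices (5,7), (5,9), (4,9), (4,7), (2.143,7), (2.911,12.378), (3.409,12.416), (7.2,7).
By the shoelace formula its area is 13.02.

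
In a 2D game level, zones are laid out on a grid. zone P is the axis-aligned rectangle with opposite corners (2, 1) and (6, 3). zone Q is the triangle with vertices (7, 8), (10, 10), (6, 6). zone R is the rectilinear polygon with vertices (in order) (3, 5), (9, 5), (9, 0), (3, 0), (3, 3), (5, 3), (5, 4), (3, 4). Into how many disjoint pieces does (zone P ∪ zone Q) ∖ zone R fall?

(zone P ∪ zone Q) ∖ zone R splits into 2 disjoint pieces (area 2, area 2).

2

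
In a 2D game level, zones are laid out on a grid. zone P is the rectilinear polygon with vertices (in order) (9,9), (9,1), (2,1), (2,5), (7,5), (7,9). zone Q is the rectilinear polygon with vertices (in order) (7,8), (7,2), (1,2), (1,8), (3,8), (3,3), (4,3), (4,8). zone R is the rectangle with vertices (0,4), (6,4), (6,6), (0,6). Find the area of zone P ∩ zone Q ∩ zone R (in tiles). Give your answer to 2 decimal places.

3.00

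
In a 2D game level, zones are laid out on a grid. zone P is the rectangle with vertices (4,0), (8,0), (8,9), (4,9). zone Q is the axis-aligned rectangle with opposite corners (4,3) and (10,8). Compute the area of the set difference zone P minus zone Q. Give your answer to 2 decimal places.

|zone P∩zone Q|: x∈[4,8], y∈[3,8] → 4·5 = 20.
|zone P| = 36.
|zone P ∖ zone Q| = |zone P| − |zone P∩zone Q| = 36 − 20 = 16.00.

16.00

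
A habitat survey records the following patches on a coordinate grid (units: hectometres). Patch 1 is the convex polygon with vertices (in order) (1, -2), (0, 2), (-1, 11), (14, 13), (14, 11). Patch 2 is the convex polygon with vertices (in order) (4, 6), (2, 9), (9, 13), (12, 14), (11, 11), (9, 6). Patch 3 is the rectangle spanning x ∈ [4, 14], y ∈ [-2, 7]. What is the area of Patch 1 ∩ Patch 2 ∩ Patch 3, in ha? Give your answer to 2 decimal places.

5.20

The intersection is the polygon with vertices (9,6), (4,6), (4,7), (9.4,7).
By the shoelace formula its area is 5.20.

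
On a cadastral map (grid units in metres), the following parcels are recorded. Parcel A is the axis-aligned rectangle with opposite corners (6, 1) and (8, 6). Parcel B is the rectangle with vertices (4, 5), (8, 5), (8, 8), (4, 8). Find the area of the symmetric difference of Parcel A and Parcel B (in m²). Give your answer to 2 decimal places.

|Parcel A∩Parcel B|: x∈[6,8], y∈[5,6] → 2·1 = 2.
|Parcel A △ Parcel B| = |Parcel A| + |Parcel B| − 2·|Parcel A∩Parcel B| = 10 + 12 − 4 = 18.00.

18.00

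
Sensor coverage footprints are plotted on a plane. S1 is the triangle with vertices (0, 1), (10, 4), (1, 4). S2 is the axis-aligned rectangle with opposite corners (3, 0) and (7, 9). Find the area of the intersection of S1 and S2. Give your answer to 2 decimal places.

6.00

The intersection is the polygon with vertices (3,1.9), (3,4), (7,4), (7,3.1).
By the shoelace formula its area is 6.00.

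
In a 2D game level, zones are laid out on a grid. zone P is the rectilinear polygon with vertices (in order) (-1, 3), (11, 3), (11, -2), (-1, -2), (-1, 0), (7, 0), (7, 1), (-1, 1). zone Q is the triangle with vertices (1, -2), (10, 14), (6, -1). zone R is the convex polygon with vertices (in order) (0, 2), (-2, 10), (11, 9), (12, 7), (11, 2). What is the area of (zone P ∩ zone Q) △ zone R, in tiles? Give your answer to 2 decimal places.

99.80

|zone P ∩ zone Q| = 13.6083.
|(zone P ∩ zone Q) ∩ zone R| = 3.4021.
|(zone P ∩ zone Q) △ zone R| = 13.6083 + 93 − 6.8042 = 99.80.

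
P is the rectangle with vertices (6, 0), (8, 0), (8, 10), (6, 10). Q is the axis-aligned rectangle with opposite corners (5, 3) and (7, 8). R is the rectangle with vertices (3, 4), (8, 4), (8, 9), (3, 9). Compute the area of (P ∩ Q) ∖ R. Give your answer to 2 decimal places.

1.00

|P ∩ Q| = 5.
|(P ∩ Q) ∩ R| = 4.
|(P ∩ Q) ∖ R| = 5 − 4 = 1.00.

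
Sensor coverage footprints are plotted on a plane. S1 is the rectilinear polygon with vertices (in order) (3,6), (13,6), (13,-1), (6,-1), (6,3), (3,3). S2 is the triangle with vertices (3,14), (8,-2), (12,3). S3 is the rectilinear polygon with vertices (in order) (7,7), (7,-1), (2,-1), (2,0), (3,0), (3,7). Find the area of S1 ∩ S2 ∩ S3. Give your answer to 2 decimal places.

The intersection is the polygon with vertices (5.5,6), (7,6), (7,1.2).
By the shoelace formula its area is 3.60.

3.60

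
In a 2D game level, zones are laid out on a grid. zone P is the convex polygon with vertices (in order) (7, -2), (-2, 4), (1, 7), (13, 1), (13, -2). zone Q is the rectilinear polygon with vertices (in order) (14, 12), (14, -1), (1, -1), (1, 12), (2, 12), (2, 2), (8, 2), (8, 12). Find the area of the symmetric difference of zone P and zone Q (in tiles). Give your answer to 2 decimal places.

|zone P| = 67.5, |zone Q| = 109, |zone P∩zone Q| = 35.25.
|zone P △ zone Q| = |zone P| + |zone Q| − 2·|zone P∩zone Q| = 67.5 + 109 − 70.5 = 106.00.

106.00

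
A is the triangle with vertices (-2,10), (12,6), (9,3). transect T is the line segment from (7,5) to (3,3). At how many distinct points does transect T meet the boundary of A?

1

The segment meets the boundary at (6.36,4.68).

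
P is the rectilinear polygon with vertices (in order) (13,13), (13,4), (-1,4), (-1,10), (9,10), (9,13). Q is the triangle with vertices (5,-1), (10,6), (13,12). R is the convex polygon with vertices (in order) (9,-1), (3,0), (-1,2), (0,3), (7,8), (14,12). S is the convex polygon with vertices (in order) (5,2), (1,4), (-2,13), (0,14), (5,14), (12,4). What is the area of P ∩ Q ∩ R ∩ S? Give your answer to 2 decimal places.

The intersection is the polygon with vertices (10,6), (8.571,4), (8.077,4), (9.912,6.982), (10.25,6.5).
By the shoelace formula its area is 1.67.

1.67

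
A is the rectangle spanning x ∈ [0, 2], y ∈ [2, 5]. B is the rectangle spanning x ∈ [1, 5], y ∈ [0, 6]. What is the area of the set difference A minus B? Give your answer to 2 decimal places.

|A∩B|: x∈[1,2], y∈[2,5] → 1·3 = 3.
|A| = 6.
|A ∖ B| = |A| − |A∩B| = 6 − 3 = 3.00.

3.00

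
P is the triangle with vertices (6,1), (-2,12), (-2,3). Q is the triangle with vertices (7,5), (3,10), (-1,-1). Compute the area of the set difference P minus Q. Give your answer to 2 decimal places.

25.27

|P| = 36, |P∩Q| = 10.7296.
|P ∖ Q| = |P| − |P∩Q| = 36 − 10.7296 = 25.27.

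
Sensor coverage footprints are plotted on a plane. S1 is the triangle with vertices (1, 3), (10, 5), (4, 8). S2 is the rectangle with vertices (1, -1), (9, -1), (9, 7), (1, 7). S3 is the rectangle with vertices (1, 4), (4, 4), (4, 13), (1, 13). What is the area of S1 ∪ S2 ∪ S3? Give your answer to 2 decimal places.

By inclusion–exclusion:
Individual areas: |S1| = 19.5, |S2| = 64, |S3| = 27.
|S1∩S2| = 17.8389.
|S1∩S3| = 4.8.
|S2∩S3|: x∈[1,4], y∈[4,7] → 3·3 = 9.
|S1∩S2∩S3| = 4.5.
|S1 ∪ S2 ∪ S3| = 110.5 − 31.6389 + 4.5 = 83.36.

83.36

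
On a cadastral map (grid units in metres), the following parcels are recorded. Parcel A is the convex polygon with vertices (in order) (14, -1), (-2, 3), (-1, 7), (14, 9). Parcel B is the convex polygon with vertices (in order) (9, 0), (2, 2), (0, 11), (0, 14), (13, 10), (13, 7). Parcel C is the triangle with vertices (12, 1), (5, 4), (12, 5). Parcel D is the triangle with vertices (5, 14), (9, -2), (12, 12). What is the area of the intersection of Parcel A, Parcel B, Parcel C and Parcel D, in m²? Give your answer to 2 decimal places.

5.61

The intersection is the polygon with vertices (7.8,2.8), (7.414,4.345), (10.453,4.779), (9.841,1.925).
By the shoelace formula its area is 5.61.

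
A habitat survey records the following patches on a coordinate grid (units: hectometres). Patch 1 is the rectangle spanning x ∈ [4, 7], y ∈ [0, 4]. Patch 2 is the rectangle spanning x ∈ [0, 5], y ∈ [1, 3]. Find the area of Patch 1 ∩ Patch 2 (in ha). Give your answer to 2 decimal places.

2.00

|Patch 1∩Patch 2|: x∈[4,5], y∈[1,3] → 1·2 = 2.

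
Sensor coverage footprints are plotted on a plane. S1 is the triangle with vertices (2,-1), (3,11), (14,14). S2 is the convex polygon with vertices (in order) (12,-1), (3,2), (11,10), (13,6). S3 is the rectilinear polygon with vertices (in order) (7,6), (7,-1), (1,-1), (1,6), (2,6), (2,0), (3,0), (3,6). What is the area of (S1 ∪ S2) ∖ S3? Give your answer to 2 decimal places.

|S1 ∪ S2| = 116.3421.
|(S1 ∪ S2) ∩ S3| = 19.9921.
|(S1 ∪ S2) ∖ S3| = 116.3421 − 19.9921 = 96.35.

96.35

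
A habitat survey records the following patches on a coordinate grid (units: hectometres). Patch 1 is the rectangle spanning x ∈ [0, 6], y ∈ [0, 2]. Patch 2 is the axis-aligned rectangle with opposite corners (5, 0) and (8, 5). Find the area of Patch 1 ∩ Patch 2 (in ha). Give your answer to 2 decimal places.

2.00

|Patch 1∩Patch 2|: x∈[5,6], y∈[0,2] → 1·2 = 2.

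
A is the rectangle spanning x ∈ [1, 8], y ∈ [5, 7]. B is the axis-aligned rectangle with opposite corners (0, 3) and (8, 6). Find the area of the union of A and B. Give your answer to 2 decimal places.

31.00

By inclusion–exclusion:
Individual areas: |A| = 14, |B| = 24.
|A∩B|: x∈[1,8], y∈[5,6] → 7·1 = 7.
|A ∪ B| = 38 − 7 = 31.00.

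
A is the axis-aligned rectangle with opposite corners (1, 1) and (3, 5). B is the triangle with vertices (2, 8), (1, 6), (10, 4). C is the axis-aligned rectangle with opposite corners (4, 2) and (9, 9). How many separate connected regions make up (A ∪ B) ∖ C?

3

(A ∪ B) ∖ C splits into 3 disjoint pieces (area 8, area 0.1389, area 5).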